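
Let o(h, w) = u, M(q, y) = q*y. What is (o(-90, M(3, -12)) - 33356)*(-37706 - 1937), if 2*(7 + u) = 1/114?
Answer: 301554905609/228 ≈ 1.3226e+9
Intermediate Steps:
u = -1595/228 (u = -7 + (1/2)/114 = -7 + (1/2)*(1/114) = -7 + 1/228 = -1595/228 ≈ -6.9956)
o(h, w) = -1595/228
(o(-90, M(3, -12)) - 33356)*(-37706 - 1937) = (-1595/228 - 33356)*(-37706 - 1937) = -7606763/228*(-39643) = 301554905609/228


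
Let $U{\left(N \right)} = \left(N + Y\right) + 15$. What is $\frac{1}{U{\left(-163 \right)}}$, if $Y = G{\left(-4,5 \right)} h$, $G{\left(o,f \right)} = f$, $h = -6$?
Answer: $- \frac{1}{178} \approx -0.005618$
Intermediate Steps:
$Y = -30$ ($Y = 5 \left(-6\right) = -30$)
$U{\left(N \right)} = -15 + N$ ($U{\left(N \right)} = \left(N - 30\right) + 15 = \left(-30 + N\right) + 15 = -15 + N$)
$\frac{1}{U{\left(-163 \right)}} = \frac{1}{-15 - 163} = \frac{1}{-178} = - \frac{1}{178}$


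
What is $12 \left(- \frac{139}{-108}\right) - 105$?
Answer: $- \frac{806}{9} \approx -89.556$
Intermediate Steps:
$12 \left(- \frac{139}{-108}\right) - 105 = 12 \left(\left(-139\right) \left(- \frac{1}{108}\right)\right) - 105 = 12 \cdot \frac{139}{108} - 105 = \frac{139}{9} - 105 = - \frac{806}{9}$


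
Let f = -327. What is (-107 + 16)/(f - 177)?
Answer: 13/72 ≈ 0.18056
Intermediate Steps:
(-107 + 16)/(f - 177) = (-107 + 16)/(-327 - 177) = -91/(-504) = -91*(-1/504) = 13/72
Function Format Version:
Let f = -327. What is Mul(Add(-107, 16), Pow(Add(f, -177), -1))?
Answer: Rational(13, 72) ≈ 0.18056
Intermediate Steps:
Mul(Add(-107, 16), Pow(Add(f, -177), -1)) = Mul(Add(-107, 16), Pow(Add(-327, -177), -1)) = Mul(-91, Pow(-504, -1)) = Mul(-91, Rational(-1, 504)) = Rational(13, 72)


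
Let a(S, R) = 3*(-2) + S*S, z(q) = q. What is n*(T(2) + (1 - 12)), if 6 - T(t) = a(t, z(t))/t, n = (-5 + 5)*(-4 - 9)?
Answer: 0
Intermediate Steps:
a(S, R) = -6 + S²
n = 0 (n = 0*(-13) = 0)
T(t) = 6 - (-6 + t²)/t
n*(T(2) + (1 - 12)) = 0*((6 - 1*2 + 6/2) + (1 - 12)) = 0*((6 - 2 + 6*(½)) - 11) = 0*((6 - 2 + 3) - 11) = 0*(7 - 11) = 0*(-4) = 0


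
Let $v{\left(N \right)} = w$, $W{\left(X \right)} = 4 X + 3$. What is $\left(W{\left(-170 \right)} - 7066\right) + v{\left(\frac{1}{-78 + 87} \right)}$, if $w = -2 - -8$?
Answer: $-7737$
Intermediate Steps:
$w = 6$ ($w = -2 + 8 = 6$)
$W{\left(X \right)} = 3 + 4 X$
$v{\left(N \right)} = 6$
$\left(W{\left(-170 \right)} - 7066\right) + v{\left(\frac{1}{-78 + 87} \right)} = \left(\left(3 + 4 \left(-170\right)\right) - 7066\right) + 6 = \left(\left(3 - 680\right) - 7066\right) + 6 = \left(-677 - 7066\right) + 6 = -7743 + 6 = -7737$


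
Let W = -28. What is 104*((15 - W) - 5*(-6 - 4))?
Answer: 9672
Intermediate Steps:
104*((15 - W) - 5*(-6 - 4)) = 104*((15 - 1*(-28)) - 5*(-6 - 4)) = 104*((15 + 28) - 5*(-10)) = 104*(43 + 50) = 104*93 = 9672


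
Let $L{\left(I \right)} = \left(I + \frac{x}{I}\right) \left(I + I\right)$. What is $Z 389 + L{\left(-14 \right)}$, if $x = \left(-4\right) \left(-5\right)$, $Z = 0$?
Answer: $432$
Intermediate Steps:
$x = 20$
$L{\left(I \right)} = 2 I \left(I + \frac{20}{I}\right)$ ($L{\left(I \right)} = \left(I + \frac{20}{I}\right) \left(I + I\right) = \left(I + \frac{20}{I}\right) 2 I = 2 I \left(I + \frac{20}{I}\right)$)
$Z 389 + L{\left(-14 \right)} = 0 \cdot 389 + \left(40 + 2 \left(-14\right)^{2}\right) = 0 + \left(40 + 2 \cdot 196\right) = 0 + \left(40 + 392\right) = 0 + 432 = 432$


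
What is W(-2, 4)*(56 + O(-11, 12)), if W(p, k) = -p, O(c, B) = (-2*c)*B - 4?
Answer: 632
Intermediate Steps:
O(c, B) = -4 - 2*B*c (O(c, B) = -2*B*c - 4 = -4 - 2*B*c)
W(-2, 4)*(56 + O(-11, 12)) = (-1*(-2))*(56 + (-4 - 2*12*(-11))) = 2*(56 + (-4 + 264)) = 2*(56 + 260) = 2*316 = 632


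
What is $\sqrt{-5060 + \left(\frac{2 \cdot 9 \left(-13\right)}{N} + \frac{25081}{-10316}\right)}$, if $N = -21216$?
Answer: $\frac{i \sqrt{155696447596993}}{175372} \approx 71.151 i$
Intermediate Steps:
$\sqrt{-5060 + \left(\frac{2 \cdot 9 \left(-13\right)}{N} + \frac{25081}{-10316}\right)} = \sqrt{-5060 + \left(\frac{2 \cdot 9 \left(-13\right)}{-21216} + \frac{25081}{-10316}\right)} = \sqrt{-5060 + \left(18 \left(-13\right) \left(- \frac{1}{21216}\right) + 25081 \left(- \frac{1}{10316}\right)\right)} = \sqrt{-5060 - \frac{1697771}{701488}} = \sqrt{- \frac{3551227051}{701488}} = \frac{i \sqrt{155696447596993}}{175372}$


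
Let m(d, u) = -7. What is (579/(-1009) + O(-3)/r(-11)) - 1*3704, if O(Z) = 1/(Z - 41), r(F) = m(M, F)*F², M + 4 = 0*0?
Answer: -139304615211/37603412 ≈ -3704.6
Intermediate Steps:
M = -4 (M = -4 + 0*0 = -4 + 0 = -4)
r(F) = -7*F²
O(Z) = 1/(-41 + Z)
(579/(-1009) + O(-3)/r(-11)) - 1*3704 = (579/(-1009) + 1/((-41 - 3)*((-7*(-11)²)))) - 1*3704 = (579*(-1/1009) + 1/((-44)*((-7*121)))) - 3704 = (-579/1009 - 1/44/(-847)) - 3704 = (-579/1009 - 1/44*(-1/847)) - 3704 = (-579/1009 + 1/37268) - 3704 = -21577163/37603412 - 3704 = -139304615211/37603412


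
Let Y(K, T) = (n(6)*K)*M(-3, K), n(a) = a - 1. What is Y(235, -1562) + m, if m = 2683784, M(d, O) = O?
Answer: 2959909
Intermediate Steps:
n(a) = -1 + a
Y(K, T) = 5*K² (Y(K, T) = ((-1 + 6)*K)*K = (5*K)*K = 5*K²)
Y(235, -1562) + m = 5*235² + 2683784 = 5*55225 + 2683784 = 276125 + 2683784 = 2959909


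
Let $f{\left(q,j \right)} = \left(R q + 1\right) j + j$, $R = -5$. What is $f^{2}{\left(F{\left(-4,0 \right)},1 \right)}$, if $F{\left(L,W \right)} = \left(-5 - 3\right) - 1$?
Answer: $2209$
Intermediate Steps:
$F{\left(L,W \right)} = -9$ ($F{\left(L,W \right)} = -8 - 1 = -9$)
$f{\left(q,j \right)} = j + j \left(1 - 5 q\right)$ ($f{\left(q,j \right)} = \left(- 5 q + 1\right) j + j = \left(1 - 5 q\right) j + j = j \left(1 - 5 q\right) + j = j + j \left(1 - 5 q\right)$)
$f^{2}{\left(F{\left(-4,0 \right)},1 \right)} = \left(1 \left(2 - -45\right)\right)^{2} = \left(1 \left(2 + 45\right)\right)^{2} = \left(1 \cdot 47\right)^{2} = 47^{2} = 2209$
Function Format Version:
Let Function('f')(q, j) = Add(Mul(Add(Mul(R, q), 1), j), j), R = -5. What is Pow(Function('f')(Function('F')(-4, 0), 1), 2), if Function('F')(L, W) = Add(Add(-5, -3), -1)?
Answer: 2209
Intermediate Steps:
Function('F')(L, W) = -9 (Function('F')(L, W) = Add(-8, -1) = -9)
Function('f')(q, j) = Add(j, Mul(j, Add(1, Mul(-5, q)))) (Function('f')(q, j) = Add(Mul(Add(Mul(-5, q), 1), j), j) = Add(Mul(Add(1, Mul(-5, q)), j), j) = Add(Mul(j, Add(1, Mul(-5, q))), j) = Add(j, Mul(j, Add(1, Mul(-5, q)))))
Pow(Function('f')(Function('F')(-4, 0), 1), 2) = Pow(Mul(1, Add(2, Mul(-5, -9))), 2) = Pow(Mul(1, Add(2, 45)), 2) = Pow(Mul(1, 47), 2) = Pow(47, 2) = 2209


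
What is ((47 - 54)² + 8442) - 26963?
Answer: -18472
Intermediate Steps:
((47 - 54)² + 8442) - 26963 = ((-7)² + 8442) - 26963 = (49 + 8442) - 26963 = 8491 - 26963 = -18472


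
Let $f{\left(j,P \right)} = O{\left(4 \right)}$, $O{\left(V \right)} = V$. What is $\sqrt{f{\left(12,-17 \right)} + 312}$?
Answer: $2 \sqrt{79} \approx 17.776$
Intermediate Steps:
$f{\left(j,P \right)} = 4$
$\sqrt{f{\left(12,-17 \right)} + 312} = \sqrt{4 + 312} = \sqrt{316} = 2 \sqrt{79}$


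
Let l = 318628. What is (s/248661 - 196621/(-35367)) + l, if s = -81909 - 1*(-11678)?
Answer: 133437449902540/418780647 ≈ 3.1863e+5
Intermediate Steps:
s = -70231 (s = -81909 + 11678 = -70231)
(s/248661 - 196621/(-35367)) + l = (-70231/248661 - 196621/(-35367)) + 318628 = (-70231*1/248661 - 196621*(-1/35367)) + 318628 = (-10033/35523 + 196621/35367) + 318628 = 2209910224/418780647 + 318628 = 133437449902540/418780647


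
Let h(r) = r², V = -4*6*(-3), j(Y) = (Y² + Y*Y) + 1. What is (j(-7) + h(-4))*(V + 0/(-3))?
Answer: 8280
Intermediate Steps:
j(Y) = 1 + 2*Y² (j(Y) = (Y² + Y²) + 1 = 2*Y² + 1 = 1 + 2*Y²)
V = 72 (V = -24*(-3) = 72)
(j(-7) + h(-4))*(V + 0/(-3)) = ((1 + 2*(-7)²) + (-4)²)*(72 + 0/(-3)) = ((1 + 2*49) + 16)*(72 + 0*(-⅓)) = ((1 + 98) + 16)*(72 + 0) = (99 + 16)*72 = 115*72 = 8280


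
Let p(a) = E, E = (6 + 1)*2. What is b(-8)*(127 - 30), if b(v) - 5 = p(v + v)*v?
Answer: -10379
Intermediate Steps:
E = 14 (E = 7*2 = 14)
p(a) = 14
b(v) = 5 + 14*v
b(-8)*(127 - 30) = (5 + 14*(-8))*(127 - 30) = (5 - 112)*97 = -107*97 = -10379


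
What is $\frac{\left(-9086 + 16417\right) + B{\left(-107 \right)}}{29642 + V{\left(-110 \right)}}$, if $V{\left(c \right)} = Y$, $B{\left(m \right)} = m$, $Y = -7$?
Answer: $\frac{7224}{29635} \approx 0.24377$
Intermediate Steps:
$V{\left(c \right)} = -7$
$\frac{\left(-9086 + 16417\right) + B{\left(-107 \right)}}{29642 + V{\left(-110 \right)}} = \frac{\left(-9086 + 16417\right) - 107}{29642 - 7} = \frac{7331 - 107}{29635} = 7224 \cdot \frac{1}{29635} = \frac{7224}{29635}$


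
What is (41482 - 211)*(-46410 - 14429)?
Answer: -2510886369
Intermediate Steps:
(41482 - 211)*(-46410 - 14429) = 41271*(-60839) = -2510886369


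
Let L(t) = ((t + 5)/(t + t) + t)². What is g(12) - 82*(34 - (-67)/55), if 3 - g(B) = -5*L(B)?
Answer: -65811469/31680 ≈ -2077.4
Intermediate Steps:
L(t) = (t + (5 + t)/(2*t))² (L(t) = ((5 + t)/((2*t)) + t)² = ((5 + t)*(1/(2*t)) + t)² = ((5 + t)/(2*t) + t)² = (t + (5 + t)/(2*t))²)
g(B) = 3 + 5*(5 + B + 2*B²)²/(4*B²) (g(B) = 3 - (-5)*(5 + B + 2*B²)²/(4*B²) = 3 + 5*(5 + B + 2*B²)²/(4*B²))
g(12) - 82*(34 - (-67)/55) = (3 + (5/4)*(5 + 12 + 2*12²)²/12²) - 82*(34 - (-67)/55) = (3 + (5/4)*(1/144)*(5 + 12 + 2*144)²) - 82*(34 - (-67)/55) = (3 + (5/4)*(1/144)*(5 + 12 + 288)²) - 82*(34 - 1*(-67/55)) = (3 + (5/4)*(1/144)*305²) - 82*(34 + 67/55) = (3 + (5/4)*(1/144)*93025) - 82*1937/55 = (3 + 465125/576) - 158834/55 = 466853/576 - 158834/55 = -65811469/31680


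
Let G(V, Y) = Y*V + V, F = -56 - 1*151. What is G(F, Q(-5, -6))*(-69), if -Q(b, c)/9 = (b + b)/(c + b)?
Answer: -1128357/11 ≈ -1.0258e+5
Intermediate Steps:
F = -207 (F = -56 - 151 = -207)
Q(b, c) = -18*b/(b + c) (Q(b, c) = -9*(b + b)/(c + b) = -9*2*b/(b + c) = -18*b/(b + c))
G(V, Y) = V + V*Y (G(V, Y) = V*Y + V = V + V*Y)
G(F, Q(-5, -6))*(-69) = -207*(1 - 18*(-5)/(-5 - 6))*(-69) = -207*(1 - 18*(-5)/(-11))*(-69) = -207*(1 - 18*(-5)*(-1/11))*(-69) = -207*(1 - 90/11)*(-69) = -207*(-79/11)*(-69) = (16353/11)*(-69) = -1128357/11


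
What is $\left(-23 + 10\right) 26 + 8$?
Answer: $-330$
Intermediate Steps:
$\left(-23 + 10\right) 26 + 8 = \left(-13\right) 26 + 8 = -338 + 8 = -330$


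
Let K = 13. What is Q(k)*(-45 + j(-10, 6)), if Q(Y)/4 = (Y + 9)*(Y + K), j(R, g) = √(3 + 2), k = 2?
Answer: -29700 + 660*√5 ≈ -28224.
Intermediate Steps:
j(R, g) = √5
Q(Y) = 4*(9 + Y)*(13 + Y) (Q(Y) = 4*((Y + 9)*(Y + 13)) = 4*((9 + Y)*(13 + Y)) = 4*(9 + Y)*(13 + Y))
Q(k)*(-45 + j(-10, 6)) = (468 + 4*2² + 88*2)*(-45 + √5) = (468 + 4*4 + 176)*(-45 + √5) = (468 + 16 + 176)*(-45 + √5) = 660*(-45 + √5) = -29700 + 660*√5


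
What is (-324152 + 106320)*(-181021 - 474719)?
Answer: 142841155680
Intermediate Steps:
(-324152 + 106320)*(-181021 - 474719) = -217832*(-655740) = 142841155680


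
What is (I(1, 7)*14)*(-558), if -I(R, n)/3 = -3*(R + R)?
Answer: -140616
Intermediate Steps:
I(R, n) = 18*R (I(R, n) = -(-9)*(R + R) = -(-9)*2*R = -(-18)*R = 18*R)
(I(1, 7)*14)*(-558) = ((18*1)*14)*(-558) = (18*14)*(-558) = 252*(-558) = -140616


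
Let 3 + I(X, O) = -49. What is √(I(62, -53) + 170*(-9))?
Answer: I*√1582 ≈ 39.774*I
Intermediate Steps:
I(X, O) = -52 (I(X, O) = -3 - 49 = -52)
√(I(62, -53) + 170*(-9)) = √(-52 + 170*(-9)) = √(-52 - 1530) = √(-1582) = I*√1582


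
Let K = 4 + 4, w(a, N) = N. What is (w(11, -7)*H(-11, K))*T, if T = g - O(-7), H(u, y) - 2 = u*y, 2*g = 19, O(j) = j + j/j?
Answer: 9331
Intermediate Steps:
O(j) = 1 + j (O(j) = j + 1 = 1 + j)
g = 19/2 (g = (½)*19 = 19/2 ≈ 9.5000)
K = 8
H(u, y) = 2 + u*y
T = 31/2 (T = 19/2 - (1 - 7) = 19/2 - 1*(-6) = 19/2 + 6 = 31/2 ≈ 15.500)
(w(11, -7)*H(-11, K))*T = -7*(2 - 11*8)*(31/2) = -7*(2 - 88)*(31/2) = -7*(-86)*(31/2) = 602*(31/2) = 9331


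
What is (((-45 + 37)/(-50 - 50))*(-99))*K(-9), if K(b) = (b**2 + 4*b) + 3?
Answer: -9504/25 ≈ -380.16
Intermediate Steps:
K(b) = 3 + b**2 + 4*b
(((-45 + 37)/(-50 - 50))*(-99))*K(-9) = (((-45 + 37)/(-50 - 50))*(-99))*(3 + (-9)**2 + 4*(-9)) = (-8/(-100)*(-99))*(3 + 81 - 36) = (-8*(-1/100)*(-99))*48 = ((2/25)*(-99))*48 = -198/25*48 = -9504/25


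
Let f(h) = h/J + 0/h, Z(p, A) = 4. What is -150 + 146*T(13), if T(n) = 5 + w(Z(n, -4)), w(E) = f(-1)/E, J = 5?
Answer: 5727/10 ≈ 572.70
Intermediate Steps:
f(h) = h/5 (f(h) = h/5 + 0/h = h*(⅕) + 0 = h/5 + 0 = h/5)
w(E) = -1/(5*E) (w(E) = ((⅕)*(-1))/E = -1/(5*E))
T(n) = 99/20 (T(n) = 5 - ⅕/4 = 5 - ⅕*¼ = 5 - 1/20 = 99/20)
-150 + 146*T(13) = -150 + 146*(99/20) = -150 + 7227/10 = 5727/10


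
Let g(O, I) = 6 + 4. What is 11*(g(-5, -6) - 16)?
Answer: -66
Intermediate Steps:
g(O, I) = 10
11*(g(-5, -6) - 16) = 11*(10 - 16) = 11*(-6) = -66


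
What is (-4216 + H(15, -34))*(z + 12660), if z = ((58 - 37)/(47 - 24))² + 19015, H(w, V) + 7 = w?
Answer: -70511419328/529 ≈ -1.3329e+8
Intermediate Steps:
H(w, V) = -7 + w
z = 10059376/529 (z = (21/23)² + 19015 = 441/529 + 19015 = 10059376/529 ≈ 19016.)
(-4216 + H(15, -34))*(z + 12660) = (-4216 + (-7 + 15))*(10059376/529 + 12660) = (-4216 + 8)*(16756516/529) = -4208*16756516/529 = -70511419328/529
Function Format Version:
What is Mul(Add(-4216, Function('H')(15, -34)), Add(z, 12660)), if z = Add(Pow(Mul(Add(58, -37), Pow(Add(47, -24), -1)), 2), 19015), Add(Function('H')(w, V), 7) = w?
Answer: Rational(-70511419328, 529) ≈ -1.3329e+8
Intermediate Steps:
Function('H')(w, V) = Add(-7, w)
z = Rational(10059376, 529) (z = Add(Pow(Mul(21, Pow(23, -1)), 2), 19015) = Add(Pow(Mul(21, Rational(1, 23)), 2), 19015) = Add(Pow(Rational(21, 23), 2), 19015) = Add(Rational(441, 529), 19015) = Rational(10059376, 529) ≈ 19016.)
Mul(Add(-4216, Function('H')(15, -34)), Add(z, 12660)) = Mul(Add(-4216, Add(-7, 15)), Add(Rational(10059376, 529), 12660)) = Mul(Add(-4216, 8), Rational(16756516, 529)) = Mul(-4208, Rational(16756516, 529)) = Rational(-70511419328, 529)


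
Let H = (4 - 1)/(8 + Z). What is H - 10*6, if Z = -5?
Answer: -59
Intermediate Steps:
H = 1 (H = (4 - 1)/(8 - 5) = 3/3 = 3*(⅓) = 1)
H - 10*6 = 1 - 10*6 = 1 - 60 = -59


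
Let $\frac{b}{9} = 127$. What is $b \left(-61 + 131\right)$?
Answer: $80010$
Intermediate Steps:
$b = 1143$ ($b = 9 \cdot 127 = 1143$)
$b \left(-61 + 131\right) = 1143 \left(-61 + 131\right) = 1143 \cdot 70 = 80010$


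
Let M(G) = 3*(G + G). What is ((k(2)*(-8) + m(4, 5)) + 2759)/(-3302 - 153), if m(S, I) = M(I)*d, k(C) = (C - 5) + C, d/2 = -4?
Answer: -2527/3455 ≈ -0.73140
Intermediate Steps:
d = -8 (d = 2*(-4) = -8)
M(G) = 6*G (M(G) = 3*(2*G) = 6*G)
k(C) = -5 + 2*C (k(C) = (-5 + C) + C = -5 + 2*C)
m(S, I) = -48*I (m(S, I) = (6*I)*(-8) = -48*I)
((k(2)*(-8) + m(4, 5)) + 2759)/(-3302 - 153) = (((-5 + 2*2)*(-8) - 48*5) + 2759)/(-3302 - 153) = (((-5 + 4)*(-8) - 240) + 2759)/(-3455) = ((-1*(-8) - 240) + 2759)*(-1/3455) = ((8 - 240) + 2759)*(-1/3455) = (-232 + 2759)*(-1/3455) = 2527*(-1/3455) = -2527/3455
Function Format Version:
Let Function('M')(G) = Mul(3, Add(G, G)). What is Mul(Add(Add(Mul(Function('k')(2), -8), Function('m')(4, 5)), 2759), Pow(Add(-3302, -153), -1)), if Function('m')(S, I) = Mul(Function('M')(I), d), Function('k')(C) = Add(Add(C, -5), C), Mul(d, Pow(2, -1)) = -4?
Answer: Rational(-2527, 3455) ≈ -0.73140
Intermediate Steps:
d = -8 (d = Mul(2, -4) = -8)
Function('M')(G) = Mul(6, G) (Function('M')(G) = Mul(3, Mul(2, G)) = Mul(6, G))
Function('k')(C) = Add(-5, Mul(2, C)) (Function('k')(C) = Add(Add(-5, C), C) = Add(-5, Mul(2, C)))
Function('m')(S, I) = Mul(-48, I) (Function('m')(S, I) = Mul(Mul(6, I), -8) = Mul(-48, I))
Mul(Add(Add(Mul(Function('k')(2), -8), Function('m')(4, 5)), 2759), Pow(Add(-3302, -153), -1)) = Mul(Add(Add(Mul(Add(-5, Mul(2, 2)), -8), Mul(-48, 5)), 2759), Pow(Add(-3302, -153), -1)) = Mul(Add(Add(Mul(Add(-5, 4), -8), -240), 2759), Pow(-3455, -1)) = Mul(Add(Add(Mul(-1, -8), -240), 2759), Rational(-1, 3455)) = Mul(Add(Add(8, -240), 2759), Rational(-1, 3455)) = Mul(Add(-232, 2759), Rational(-1, 3455)) = Mul(2527, Rational(-1, 3455)) = Rational(-2527, 3455)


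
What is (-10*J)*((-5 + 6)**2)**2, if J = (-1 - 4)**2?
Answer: -250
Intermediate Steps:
J = 25 (J = (-5)**2 = 25)
(-10*J)*((-5 + 6)**2)**2 = (-10*25)*((-5 + 6)**2)**2 = -250*(1**2)**2 = -250*1**2 = -250*1 = -250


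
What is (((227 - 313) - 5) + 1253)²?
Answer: 1350244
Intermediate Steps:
(((227 - 313) - 5) + 1253)² = ((-86 - 5) + 1253)² = (-91 + 1253)² = 1162² = 1350244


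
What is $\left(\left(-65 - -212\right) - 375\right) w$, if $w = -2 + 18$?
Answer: $-3648$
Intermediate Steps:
$w = 16$
$\left(\left(-65 - -212\right) - 375\right) w = \left(\left(-65 - -212\right) - 375\right) 16 = \left(\left(-65 + 212\right) - 375\right) 16 = \left(147 - 375\right) 16 = \left(-228\right) 16 = -3648$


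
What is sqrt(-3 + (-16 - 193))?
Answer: 2*I*sqrt(53) ≈ 14.56*I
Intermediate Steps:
sqrt(-3 + (-16 - 193)) = sqrt(-3 - 209) = sqrt(-212) = 2*I*sqrt(53)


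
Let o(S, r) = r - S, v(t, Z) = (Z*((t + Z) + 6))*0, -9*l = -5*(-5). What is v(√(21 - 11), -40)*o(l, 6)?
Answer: 0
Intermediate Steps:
l = -25/9 (l = -(-5)*(-5)/9 = -⅑*25 = -25/9 ≈ -2.7778)
v(t, Z) = 0 (v(t, Z) = (Z*((Z + t) + 6))*0 = (Z*(6 + Z + t))*0 = 0)
v(√(21 - 11), -40)*o(l, 6) = 0*(6 - 1*(-25/9)) = 0*(6 + 25/9) = 0*(79/9) = 0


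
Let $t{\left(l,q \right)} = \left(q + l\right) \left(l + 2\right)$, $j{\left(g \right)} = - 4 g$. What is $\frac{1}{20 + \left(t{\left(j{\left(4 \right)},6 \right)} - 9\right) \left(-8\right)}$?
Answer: $- \frac{1}{1028} \approx -0.00097276$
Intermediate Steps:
$t{\left(l,q \right)} = \left(2 + l\right) \left(l + q\right)$ ($t{\left(l,q \right)} = \left(l + q\right) \left(2 + l\right) = \left(2 + l\right) \left(l + q\right)$)
$\frac{1}{20 + \left(t{\left(j{\left(4 \right)},6 \right)} - 9\right) \left(-8\right)} = \frac{1}{20 + \left(\left(\left(\left(-4\right) 4\right)^{2} + 2 \left(\left(-4\right) 4\right) + 2 \cdot 6 + \left(-4\right) 4 \cdot 6\right) - 9\right) \left(-8\right)} = \frac{1}{20 + \left(\left(\left(-16\right)^{2} + 2 \left(-16\right) + 12 - 96\right) - 9\right) \left(-8\right)} = \frac{1}{20 + \left(\left(256 - 32 + 12 - 96\right) - 9\right) \left(-8\right)} = \frac{1}{20 + \left(140 - 9\right) \left(-8\right)} = \frac{1}{20 + 131 \left(-8\right)} = \frac{1}{20 - 1048} = \frac{1}{-1028} = - \frac{1}{1028}$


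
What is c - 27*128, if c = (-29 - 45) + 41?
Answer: -3489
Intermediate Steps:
c = -33 (c = -74 + 41 = -33)
c - 27*128 = -33 - 27*128 = -33 - 3456 = -3489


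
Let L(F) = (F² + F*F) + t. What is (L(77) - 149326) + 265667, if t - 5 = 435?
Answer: 128639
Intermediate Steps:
t = 440 (t = 5 + 435 = 440)
L(F) = 440 + 2*F² (L(F) = (F² + F*F) + 440 = (F² + F²) + 440 = 2*F² + 440 = 440 + 2*F²)
(L(77) - 149326) + 265667 = ((440 + 2*77²) - 149326) + 265667 = ((440 + 2*5929) - 149326) + 265667 = ((440 + 11858) - 149326) + 265667 = (12298 - 149326) + 265667 = -137028 + 265667 = 128639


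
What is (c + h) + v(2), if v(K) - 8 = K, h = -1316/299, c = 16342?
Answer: 4887932/299 ≈ 16348.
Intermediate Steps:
h = -1316/299 (h = -1316*1/299 = -1316/299 ≈ -4.4013)
v(K) = 8 + K
(c + h) + v(2) = (16342 - 1316/299) + (8 + 2) = 4884942/299 + 10 = 4887932/299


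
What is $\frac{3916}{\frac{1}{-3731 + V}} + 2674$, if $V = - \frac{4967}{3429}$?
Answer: $- \frac{50110015310}{3429} \approx -1.4614 \cdot 10^{7}$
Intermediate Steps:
$V = - \frac{4967}{3429}$ ($V = \left(-4967\right) \frac{1}{3429} = - \frac{4967}{3429} \approx -1.4485$)
$\frac{3916}{\frac{1}{-3731 + V}} + 2674 = \frac{3916}{\frac{1}{-3731 - \frac{4967}{3429}}} + 2674 = \frac{3916}{\frac{1}{- \frac{12798566}{3429}}} + 2674 = \frac{3916}{- \frac{3429}{12798566}} + 2674 = 3916 \left(- \frac{12798566}{3429}\right) + 2674 = - \frac{50119184456}{3429} + 2674 = - \frac{50110015310}{3429}$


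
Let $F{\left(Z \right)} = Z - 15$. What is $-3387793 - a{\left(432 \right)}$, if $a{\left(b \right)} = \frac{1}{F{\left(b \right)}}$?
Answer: $- \frac{1412709682}{417} \approx -3.3878 \cdot 10^{6}$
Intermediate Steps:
$F{\left(Z \right)} = -15 + Z$ ($F{\left(Z \right)} = Z - 15 = -15 + Z$)
$a{\left(b \right)} = \frac{1}{-15 + b}$
$-3387793 - a{\left(432 \right)} = -3387793 - \frac{1}{-15 + 432} = -3387793 - \frac{1}{417} = - \frac{1412709682}{417}$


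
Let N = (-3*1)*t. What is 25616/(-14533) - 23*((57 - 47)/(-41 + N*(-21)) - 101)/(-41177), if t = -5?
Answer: -193763605293/106519710698 ≈ -1.8190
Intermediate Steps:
N = 15 (N = -3*1*(-5) = -3*(-5) = 15)
25616/(-14533) - 23*((57 - 47)/(-41 + N*(-21)) - 101)/(-41177) = 25616/(-14533) - 23*((57 - 47)/(-41 + 15*(-21)) - 101)/(-41177) = 25616*(-1/14533) - 23*(10/(-41 - 315) - 101)*(-1/41177) = -25616/14533 - 23*(10/(-356) - 101)*(-1/41177) = -25616/14533 - 23*(10*(-1/356) - 101)*(-1/41177) = -25616/14533 - 23*(-5/178 - 101)*(-1/41177) = -25616/14533 - 23*(-17983/178)*(-1/41177) = -25616/14533 + (413609/178)*(-1/41177) = -25616/14533 - 413609/7329506 = -193763605293/106519710698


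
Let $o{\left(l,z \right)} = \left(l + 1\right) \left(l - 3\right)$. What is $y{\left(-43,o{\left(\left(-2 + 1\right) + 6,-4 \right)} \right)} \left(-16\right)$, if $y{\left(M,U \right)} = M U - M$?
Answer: $7568$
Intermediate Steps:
$o{\left(l,z \right)} = \left(1 + l\right) \left(-3 + l\right)$
$y{\left(M,U \right)} = - M + M U$
$y{\left(-43,o{\left(\left(-2 + 1\right) + 6,-4 \right)} \right)} \left(-16\right) = - 43 \left(-1 - \left(3 - \left(\left(-2 + 1\right) + 6\right)^{2} + 2 \left(\left(-2 + 1\right) + 6\right)\right)\right) \left(-16\right) = - 43 \left(-1 - \left(3 - \left(-1 + 6\right)^{2} + 2 \left(-1 + 6\right)\right)\right) \left(-16\right) = - 43 \left(-1 - \left(13 - 25\right)\right) \left(-16\right) = - 43 \left(-1 - -12\right) \left(-16\right) = - 43 \left(-1 + 12\right) \left(-16\right) = \left(-43\right) 11 \left(-16\right) = \left(-473\right) \left(-16\right) = 7568$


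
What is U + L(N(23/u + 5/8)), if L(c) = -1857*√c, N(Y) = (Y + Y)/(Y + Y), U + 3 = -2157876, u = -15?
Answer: -2159736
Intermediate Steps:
U = -2157879 (U = -3 - 2157876 = -2157879)
N(Y) = 1 (N(Y) = (2*Y)/((2*Y)) = (2*Y)*(1/(2*Y)) = 1)
U + L(N(23/u + 5/8)) = -2157879 - 1857*√1 = -2157879 - 1857*1 = -2157879 - 1857 = -2159736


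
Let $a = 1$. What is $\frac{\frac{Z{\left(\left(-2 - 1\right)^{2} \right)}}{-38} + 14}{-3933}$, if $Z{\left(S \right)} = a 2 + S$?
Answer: $- \frac{521}{149454} \approx -0.003486$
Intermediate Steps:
$Z{\left(S \right)} = 2 + S$ ($Z{\left(S \right)} = 1 \cdot 2 + S = 2 + S$)
$\frac{\frac{Z{\left(\left(-2 - 1\right)^{2} \right)}}{-38} + 14}{-3933} = \frac{\frac{2 + \left(-2 - 1\right)^{2}}{-38} + 14}{-3933} = \left(- \frac{2 + \left(-3\right)^{2}}{38} + 14\right) \left(- \frac{1}{3933}\right) = \left(- \frac{2 + 9}{38} + 14\right) \left(- \frac{1}{3933}\right) = \left(\left(- \frac{1}{38}\right) 11 + 14\right) \left(- \frac{1}{3933}\right) = \left(- \frac{11}{38} + 14\right) \left(- \frac{1}{3933}\right) = \frac{521}{38} \left(- \frac{1}{3933}\right) = - \frac{521}{149454}$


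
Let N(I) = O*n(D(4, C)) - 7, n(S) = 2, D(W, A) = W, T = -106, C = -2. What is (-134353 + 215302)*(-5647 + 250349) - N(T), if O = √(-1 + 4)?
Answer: 19808382205 - 2*√3 ≈ 1.9808e+10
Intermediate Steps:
O = √3 ≈ 1.7320
N(I) = -7 + 2*√3 (N(I) = √3*2 - 7 = 2*√3 - 7 = -7 + 2*√3)
(-134353 + 215302)*(-5647 + 250349) - N(T) = (-134353 + 215302)*(-5647 + 250349) - (-7 + 2*√3) = 80949*244702 + (7 - 2*√3) = 19808382198 + (7 - 2*√3) = 19808382205 - 2*√3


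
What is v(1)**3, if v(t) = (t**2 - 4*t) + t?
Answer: -8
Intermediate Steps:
v(t) = t**2 - 3*t
v(1)**3 = (1*(-3 + 1))**3 = (1*(-2))**3 = (-2)**3 = -8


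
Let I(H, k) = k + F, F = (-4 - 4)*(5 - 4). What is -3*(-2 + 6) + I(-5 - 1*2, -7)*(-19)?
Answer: 273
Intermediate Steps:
F = -8 (F = -8*1 = -8)
I(H, k) = -8 + k (I(H, k) = k - 8 = -8 + k)
-3*(-2 + 6) + I(-5 - 1*2, -7)*(-19) = -3*(-2 + 6) + (-8 - 7)*(-19) = -3*4 - 15*(-19) = -12 + 285 = 273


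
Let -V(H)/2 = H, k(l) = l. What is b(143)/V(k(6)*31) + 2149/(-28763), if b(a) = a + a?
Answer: -644689/764274 ≈ -0.84353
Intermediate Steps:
V(H) = -2*H
b(a) = 2*a
b(143)/V(k(6)*31) + 2149/(-28763) = (2*143)/((-12*31)) + 2149/(-28763) = 286/((-2*186)) + 2149*(-1/28763) = 286/(-372) - 307/4109 = 286*(-1/372) - 307/4109 = -143/186 - 307/4109 = -644689/764274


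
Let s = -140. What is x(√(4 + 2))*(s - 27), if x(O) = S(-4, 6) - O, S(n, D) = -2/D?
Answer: 167/3 + 167*√6 ≈ 464.73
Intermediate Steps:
x(O) = -⅓ - O (x(O) = -2/6 - O = -2*⅙ - O = -⅓ - O)
x(√(4 + 2))*(s - 27) = (-⅓ - √(4 + 2))*(-140 - 27) = (-⅓ - √6)*(-167) = 167/3 + 167*√6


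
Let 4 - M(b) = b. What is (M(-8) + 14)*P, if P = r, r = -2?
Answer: -52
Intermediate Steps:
P = -2
M(b) = 4 - b
(M(-8) + 14)*P = ((4 - 1*(-8)) + 14)*(-2) = ((4 + 8) + 14)*(-2) = (12 + 14)*(-2) = 26*(-2) = -52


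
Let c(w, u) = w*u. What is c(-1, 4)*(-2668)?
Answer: 10672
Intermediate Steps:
c(w, u) = u*w
c(-1, 4)*(-2668) = (4*(-1))*(-2668) = -4*(-2668) = 10672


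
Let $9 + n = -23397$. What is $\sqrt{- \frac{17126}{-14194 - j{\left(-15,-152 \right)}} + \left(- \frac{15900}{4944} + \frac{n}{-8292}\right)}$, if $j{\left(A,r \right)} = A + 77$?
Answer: $\frac{\sqrt{641864028231646}}{28184508} \approx 0.8989$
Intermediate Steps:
$n = -23406$ ($n = -9 - 23397 = -23406$)
$j{\left(A,r \right)} = 77 + A$
$\sqrt{- \frac{17126}{-14194 - j{\left(-15,-152 \right)}} + \left(- \frac{15900}{4944} + \frac{n}{-8292}\right)} = \sqrt{- \frac{17126}{-14194 - \left(77 - 15\right)} - \left(- \frac{3901}{1382} + \frac{1325}{412}\right)} = \sqrt{- \frac{17126}{-14194 - 62} - \frac{111969}{284692}} = \sqrt{- \frac{17126}{-14194 - 62} + \left(- \frac{1325}{412} + \frac{3901}{1382}\right)} = \sqrt{- \frac{17126}{-14256} - \frac{111969}{284692}} = \sqrt{\left(-17126\right) \left(- \frac{1}{14256}\right) - \frac{111969}{284692}} = \sqrt{\frac{8563}{7128} - \frac{111969}{284692}} = \sqrt{\frac{409925641}{507321144}} = \frac{\sqrt{641864028231646}}{28184508}$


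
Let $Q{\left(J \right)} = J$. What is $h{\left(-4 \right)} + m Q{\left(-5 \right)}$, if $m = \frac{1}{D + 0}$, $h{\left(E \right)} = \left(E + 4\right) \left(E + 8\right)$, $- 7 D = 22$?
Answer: $\frac{35}{22} \approx 1.5909$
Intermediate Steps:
$D = - \frac{22}{7}$ ($D = \left(- \frac{1}{7}\right) 22 = - \frac{22}{7} \approx -3.1429$)
$h{\left(E \right)} = \left(4 + E\right) \left(8 + E\right)$
$m = - \frac{7}{22}$ ($m = \frac{1}{- \frac{22}{7} + 0} = \frac{1}{- \frac{22}{7}} = - \frac{7}{22} \approx -0.31818$)
$h{\left(-4 \right)} + m Q{\left(-5 \right)} = \left(32 + \left(-4\right)^{2} + 12 \left(-4\right)\right) - - \frac{35}{22} = \left(32 + 16 - 48\right) + \frac{35}{22} = 0 + \frac{35}{22} = \frac{35}{22}$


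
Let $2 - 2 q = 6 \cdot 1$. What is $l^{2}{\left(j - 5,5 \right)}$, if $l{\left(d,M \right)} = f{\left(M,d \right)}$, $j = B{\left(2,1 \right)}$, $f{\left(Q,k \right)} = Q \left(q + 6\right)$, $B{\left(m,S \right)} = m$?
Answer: $400$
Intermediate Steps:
$q = -2$ ($q = 1 - \frac{6 \cdot 1}{2} = 1 - 3 = -2$)
$f{\left(Q,k \right)} = 4 Q$ ($f{\left(Q,k \right)} = Q \left(-2 + 6\right) = Q 4 = 4 Q$)
$j = 2$
$l{\left(d,M \right)} = 4 M$
$l^{2}{\left(j - 5,5 \right)} = \left(4 \cdot 5\right)^{2} = 20^{2} = 400$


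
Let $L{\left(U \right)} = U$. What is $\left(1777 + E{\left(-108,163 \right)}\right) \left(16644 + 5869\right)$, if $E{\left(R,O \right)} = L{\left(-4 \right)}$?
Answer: $39915549$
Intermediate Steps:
$E{\left(R,O \right)} = -4$
$\left(1777 + E{\left(-108,163 \right)}\right) \left(16644 + 5869\right) = \left(1777 - 4\right) \left(16644 + 5869\right) = 1773 \cdot 22513 = 39915549$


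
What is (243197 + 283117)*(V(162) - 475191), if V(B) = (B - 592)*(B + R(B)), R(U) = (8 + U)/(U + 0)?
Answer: -7749005407678/27 ≈ -2.8700e+11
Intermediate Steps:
R(U) = (8 + U)/U
V(B) = (-592 + B)*(B + (8 + B)/B) (V(B) = (B - 592)*(B + (8 + B)/B) = (-592 + B)*(B + (8 + B)/B))
(243197 + 283117)*(V(162) - 475191) = (243197 + 283117)*((-584 + 162**2 - 4736/162 - 591*162) - 475191) = 526314*((-584 + 26244 - 4736*1/162 - 95742) - 475191) = 526314*((-584 + 26244 - 2368/81 - 95742) - 475191) = 526314*(-5679010/81 - 475191) = 526314*(-44169481/81) = -7749005407678/27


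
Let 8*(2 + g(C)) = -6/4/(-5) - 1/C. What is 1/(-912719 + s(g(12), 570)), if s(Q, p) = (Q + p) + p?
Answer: -480/437558867 ≈ -1.0970e-6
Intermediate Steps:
g(C) = -157/80 - 1/(8*C) (g(C) = -2 + (-6/4/(-5) - 1/C)/8 = -2 + (-6*1/4*(-1/5) - 1/C)/8 = -2 + (-3/2*(-1/5) - 1/C)/8 = -2 + (3/10 - 1/C)/8 = -2 + (3/80 - 1/(8*C)) = -157/80 - 1/(8*C))
s(Q, p) = Q + 2*p
1/(-912719 + s(g(12), 570)) = 1/(-912719 + ((1/80)*(-10 - 157*12)/12 + 2*570)) = 1/(-912719 + ((1/80)*(1/12)*(-10 - 1884) + 1140)) = 1/(-912719 + ((1/80)*(1/12)*(-1894) + 1140)) = 1/(-912719 + (-947/480 + 1140)) = 1/(-912719 + 546253/480) = 1/(-437558867/480) = -480/437558867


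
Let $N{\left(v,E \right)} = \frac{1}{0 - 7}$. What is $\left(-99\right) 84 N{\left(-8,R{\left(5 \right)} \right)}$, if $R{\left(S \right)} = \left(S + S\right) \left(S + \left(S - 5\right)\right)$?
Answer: $1188$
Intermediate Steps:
$R{\left(S \right)} = 2 S \left(-5 + 2 S\right)$ ($R{\left(S \right)} = 2 S \left(S + \left(S - 5\right)\right) = 2 S \left(S + \left(-5 + S\right)\right) = 2 S \left(-5 + 2 S\right)$)
$N{\left(v,E \right)} = - \frac{1}{7}$ ($N{\left(v,E \right)} = \frac{1}{-7} = - \frac{1}{7}$)
$\left(-99\right) 84 N{\left(-8,R{\left(5 \right)} \right)} = \left(-99\right) 84 \left(- \frac{1}{7}\right) = \left(-8316\right) \left(- \frac{1}{7}\right) = 1188$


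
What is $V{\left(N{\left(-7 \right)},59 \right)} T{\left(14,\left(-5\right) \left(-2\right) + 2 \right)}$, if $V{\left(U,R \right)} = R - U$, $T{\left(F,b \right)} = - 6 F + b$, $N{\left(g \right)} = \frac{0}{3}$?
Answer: $-4248$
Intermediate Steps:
$N{\left(g \right)} = 0$ ($N{\left(g \right)} = 0 \cdot \frac{1}{3} = 0$)
$T{\left(F,b \right)} = b - 6 F$
$V{\left(N{\left(-7 \right)},59 \right)} T{\left(14,\left(-5\right) \left(-2\right) + 2 \right)} = \left(59 - 0\right) \left(\left(\left(-5\right) \left(-2\right) + 2\right) - 84\right) = \left(59 + 0\right) \left(\left(10 + 2\right) - 84\right) = 59 \left(12 - 84\right) = 59 \left(-72\right) = -4248$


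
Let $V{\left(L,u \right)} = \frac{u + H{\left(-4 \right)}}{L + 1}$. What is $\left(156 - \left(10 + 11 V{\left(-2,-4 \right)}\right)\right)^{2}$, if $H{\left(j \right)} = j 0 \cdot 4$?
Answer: $10404$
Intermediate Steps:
$H{\left(j \right)} = 0$ ($H{\left(j \right)} = 0 \cdot 4 = 0$)
$V{\left(L,u \right)} = \frac{u}{1 + L}$ ($V{\left(L,u \right)} = \frac{u + 0}{L + 1} = \frac{u}{1 + L}$)
$\left(156 - \left(10 + 11 V{\left(-2,-4 \right)}\right)\right)^{2} = \left(156 - \left(10 + 11 \left(- \frac{4}{1 - 2}\right)\right)\right)^{2} = \left(156 - \left(10 + 11 \left(- \frac{4}{-1}\right)\right)\right)^{2} = \left(156 - \left(10 + 11 \left(\left(-4\right) \left(-1\right)\right)\right)\right)^{2} = \left(156 - 54\right)^{2} = 102^{2} = 10404$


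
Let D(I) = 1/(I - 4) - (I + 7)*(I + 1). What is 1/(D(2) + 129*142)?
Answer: 2/36581 ≈ 5.4673e-5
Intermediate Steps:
D(I) = 1/(-4 + I) - (1 + I)*(7 + I) (D(I) = 1/(-4 + I) - (7 + I)*(1 + I) = 1/(-4 + I) - (1 + I)*(7 + I))
1/(D(2) + 129*142) = 1/((29 - 1*2³ - 4*2² + 25*2)/(-4 + 2) + 129*142) = 1/((29 - 1*8 - 4*4 + 50)/(-2) + 18318) = 1/(-(29 - 8 - 16 + 50)/2 + 18318) = 1/(-½*55 + 18318) = 1/(-55/2 + 18318) = 1/(36581/2) = 2/36581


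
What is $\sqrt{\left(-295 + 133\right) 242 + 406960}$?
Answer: $2 \sqrt{91939} \approx 606.43$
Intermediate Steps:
$\sqrt{\left(-295 + 133\right) 242 + 406960} = \sqrt{\left(-162\right) 242 + 406960} = \sqrt{-39204 + 406960} = \sqrt{367756} = 2 \sqrt{91939}$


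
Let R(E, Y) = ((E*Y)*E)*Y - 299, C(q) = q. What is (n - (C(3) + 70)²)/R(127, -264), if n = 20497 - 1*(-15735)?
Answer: 30903/1124126485 ≈ 2.7491e-5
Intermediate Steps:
R(E, Y) = -299 + E²*Y² (R(E, Y) = (Y*E²)*Y - 299 = E²*Y² - 299 = -299 + E²*Y²)
n = 36232 (n = 20497 + 15735 = 36232)
(n - (C(3) + 70)²)/R(127, -264) = (36232 - (3 + 70)²)/(-299 + 127²*(-264)²) = (36232 - 1*73²)/(-299 + 16129*69696) = (36232 - 1*5329)/(-299 + 1124126784) = (36232 - 5329)/1124126485 = 30903*(1/1124126485) = 30903/1124126485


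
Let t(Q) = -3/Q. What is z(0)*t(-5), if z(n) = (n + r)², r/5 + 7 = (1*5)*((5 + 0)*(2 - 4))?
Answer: 48735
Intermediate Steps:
r = -285 (r = -35 + 5*((1*5)*((5 + 0)*(2 - 4))) = -35 + 5*(5*(5*(-2))) = -35 + 5*(5*(-10)) = -35 + 5*(-50) = -35 - 250 = -285)
z(n) = (-285 + n)² (z(n) = (n - 285)² = (-285 + n)²)
z(0)*t(-5) = (-285 + 0)²*(-3/(-5)) = (-285)²*(-3*(-⅕)) = 81225*(⅗) = 48735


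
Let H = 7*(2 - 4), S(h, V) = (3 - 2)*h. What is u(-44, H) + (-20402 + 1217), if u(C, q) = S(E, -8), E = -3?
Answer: -19188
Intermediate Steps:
S(h, V) = h (S(h, V) = 1*h = h)
H = -14 (H = 7*(-2) = -14)
u(C, q) = -3
u(-44, H) + (-20402 + 1217) = -3 + (-20402 + 1217) = -3 - 19185 = -19188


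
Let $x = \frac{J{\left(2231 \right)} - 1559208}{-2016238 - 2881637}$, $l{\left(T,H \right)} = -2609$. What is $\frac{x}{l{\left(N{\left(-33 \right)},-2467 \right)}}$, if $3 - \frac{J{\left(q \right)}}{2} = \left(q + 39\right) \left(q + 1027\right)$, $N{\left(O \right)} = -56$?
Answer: $- \frac{147302}{115122125} \approx -0.0012795$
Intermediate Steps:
$J{\left(q \right)} = 6 - 2 \left(39 + q\right) \left(1027 + q\right)$ ($J{\left(q \right)} = 6 - 2 \left(q + 39\right) \left(q + 1027\right) = 6 - 2 \left(39 + q\right) \left(1027 + q\right)$)
$x = \frac{147302}{44125}$ ($x = \frac{\left(-80100 - 4756492 - 2 \cdot 2231^{2}\right) - 1559208}{-2016238 - 2881637} = \frac{\left(-80100 - 4756492 - 9954722\right) - 1559208}{-4897875} = \left(\left(-80100 - 4756492 - 9954722\right) - 1559208\right) \left(- \frac{1}{4897875}\right) = \left(-14791314 - 1559208\right) \left(- \frac{1}{4897875}\right) = \left(-16350522\right) \left(- \frac{1}{4897875}\right) = \frac{147302}{44125} \approx 3.3383$)
$\frac{x}{l{\left(N{\left(-33 \right)},-2467 \right)}} = \frac{147302}{44125 \left(-2609\right)} = \frac{147302}{44125} \left(- \frac{1}{2609}\right) = - \frac{147302}{115122125}$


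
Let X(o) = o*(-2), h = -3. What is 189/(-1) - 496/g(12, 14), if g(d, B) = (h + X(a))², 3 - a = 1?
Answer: -9757/49 ≈ -199.12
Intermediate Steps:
a = 2 (a = 3 - 1*1 = 3 - 1 = 2)
X(o) = -2*o
g(d, B) = 49 (g(d, B) = (-3 - 2*2)² = (-3 - 4)² = (-7)² = 49)
189/(-1) - 496/g(12, 14) = 189/(-1) - 496/49 = 189*(-1) - 496*1/49 = -189 - 496/49 = -9757/49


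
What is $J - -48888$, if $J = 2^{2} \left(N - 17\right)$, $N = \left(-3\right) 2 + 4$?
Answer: $48812$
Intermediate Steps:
$N = -2$ ($N = -6 + 4 = -2$)
$J = -76$ ($J = 2^{2} \left(-2 - 17\right) = 4 \left(-19\right) = -76$)
$J - -48888 = -76 - -48888 = -76 + 48888 = 48812$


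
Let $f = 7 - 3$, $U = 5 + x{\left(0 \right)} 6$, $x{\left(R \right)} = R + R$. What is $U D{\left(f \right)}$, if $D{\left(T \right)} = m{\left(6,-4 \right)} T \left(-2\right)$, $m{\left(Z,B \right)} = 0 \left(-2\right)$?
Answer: $0$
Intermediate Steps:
$x{\left(R \right)} = 2 R$
$m{\left(Z,B \right)} = 0$
$U = 5$ ($U = 5 + 2 \cdot 0 \cdot 6 = 5 + 0 \cdot 6 = 5 + 0 = 5$)
$f = 4$
$D{\left(T \right)} = 0$ ($D{\left(T \right)} = 0 T \left(-2\right) = 0 \left(-2\right) = 0$)
$U D{\left(f \right)} = 5 \cdot 0 = 0$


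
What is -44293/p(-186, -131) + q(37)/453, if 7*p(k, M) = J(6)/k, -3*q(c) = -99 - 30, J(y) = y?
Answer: 4354046236/453 ≈ 9.6116e+6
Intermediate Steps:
q(c) = 43 (q(c) = -(-99 - 30)/3 = -⅓*(-129) = 43)
p(k, M) = 6/(7*k) (p(k, M) = (6/k)/7 = 6/(7*k))
-44293/p(-186, -131) + q(37)/453 = -44293/((6/7)/(-186)) + 43/453 = -44293/((6/7)*(-1/186)) + 43*(1/453) = -44293/(-1/217) + 43/453 = -44293*(-217) + 43/453 = 9611581 + 43/453 = 4354046236/453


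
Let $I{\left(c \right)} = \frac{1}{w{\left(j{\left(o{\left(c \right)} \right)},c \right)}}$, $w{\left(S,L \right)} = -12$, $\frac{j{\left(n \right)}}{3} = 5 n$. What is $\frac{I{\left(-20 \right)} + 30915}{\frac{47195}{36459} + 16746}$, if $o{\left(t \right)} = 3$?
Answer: $\frac{644072541}{348908348} \approx 1.846$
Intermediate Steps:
$j{\left(n \right)} = 15 n$ ($j{\left(n \right)} = 3 \cdot 5 n = 15 n$)
$I{\left(c \right)} = - \frac{1}{12}$ ($I{\left(c \right)} = \frac{1}{-12} = - \frac{1}{12}$)
$\frac{I{\left(-20 \right)} + 30915}{\frac{47195}{36459} + 16746} = \frac{- \frac{1}{12} + 30915}{\frac{47195}{36459} + 16746} = \frac{370979}{12 \left(47195 \cdot \frac{1}{36459} + 16746\right)} = \frac{370979}{12 \left(\frac{47195}{36459} + 16746\right)} = \frac{370979}{12 \cdot \frac{610589609}{36459}} = \frac{370979}{12} \cdot \frac{36459}{610589609} = \frac{644072541}{348908348}$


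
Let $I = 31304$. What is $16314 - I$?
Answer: $-14990$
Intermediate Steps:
$16314 - I = 16314 - 31304 = -14990$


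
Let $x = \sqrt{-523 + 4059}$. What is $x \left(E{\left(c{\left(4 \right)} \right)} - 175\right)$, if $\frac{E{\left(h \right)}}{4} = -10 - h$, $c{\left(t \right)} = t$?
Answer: $- 924 \sqrt{221} \approx -13736.0$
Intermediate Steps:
$E{\left(h \right)} = -40 - 4 h$ ($E{\left(h \right)} = 4 \left(-10 - h\right) = -40 - 4 h$)
$x = 4 \sqrt{221}$ ($x = \sqrt{3536} = 4 \sqrt{221} \approx 59.464$)
$x \left(E{\left(c{\left(4 \right)} \right)} - 175\right) = 4 \sqrt{221} \left(\left(-40 - 16\right) - 175\right) = 4 \sqrt{221} \left(-56 - 175\right) = 4 \sqrt{221} \left(-231\right) = - 924 \sqrt{221}$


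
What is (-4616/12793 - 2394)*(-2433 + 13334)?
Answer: -30355378478/1163 ≈ -2.6101e+7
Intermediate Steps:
(-4616/12793 - 2394)*(-2433 + 13334) = (-4616*1/12793 - 2394)*10901 = (-4616/12793 - 2394)*10901 = -30631058/12793*10901 = -30355378478/1163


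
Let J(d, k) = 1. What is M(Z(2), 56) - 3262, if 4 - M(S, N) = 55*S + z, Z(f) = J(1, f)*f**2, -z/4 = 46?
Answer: -3294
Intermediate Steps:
z = -184 (z = -4*46 = -184)
Z(f) = f**2 (Z(f) = 1*f**2 = f**2)
M(S, N) = 188 - 55*S (M(S, N) = 4 - (55*S - 184) = 4 - (-184 + 55*S) = 4 + (184 - 55*S) = 188 - 55*S)
M(Z(2), 56) - 3262 = (188 - 55*2**2) - 3262 = (188 - 55*4) - 3262 = (188 - 220) - 3262 = -32 - 3262 = -3294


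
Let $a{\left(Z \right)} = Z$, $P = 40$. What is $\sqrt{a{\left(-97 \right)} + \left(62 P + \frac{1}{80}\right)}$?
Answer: $\frac{\sqrt{953205}}{20} \approx 48.816$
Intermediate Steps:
$\sqrt{a{\left(-97 \right)} + \left(62 P + \frac{1}{80}\right)} = \sqrt{-97 + \left(62 \cdot 40 + \frac{1}{80}\right)} = \sqrt{-97 + \left(2480 + \frac{1}{80}\right)} = \sqrt{-97 + \frac{198401}{80}} = \sqrt{\frac{190641}{80}} = \frac{\sqrt{953205}}{20}$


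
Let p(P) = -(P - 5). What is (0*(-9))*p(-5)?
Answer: 0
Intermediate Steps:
p(P) = 5 - P (p(P) = -(-5 + P) = 5 - P)
(0*(-9))*p(-5) = (0*(-9))*(5 - 1*(-5)) = 0*(5 + 5) = 0*10 = 0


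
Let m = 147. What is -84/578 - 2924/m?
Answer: -851210/42483 ≈ -20.036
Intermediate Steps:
-84/578 - 2924/m = -84/578 - 2924/147 = -84*1/578 - 2924*1/147 = -42/289 - 2924/147 = -851210/42483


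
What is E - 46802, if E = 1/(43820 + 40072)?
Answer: -3926313383/83892 ≈ -46802.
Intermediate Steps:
E = 1/83892 ≈ 1.1920e-5
E - 46802 = 1/83892 - 46802 = -3926313383/83892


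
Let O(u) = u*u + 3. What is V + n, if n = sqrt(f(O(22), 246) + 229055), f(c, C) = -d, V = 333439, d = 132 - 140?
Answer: 333439 + sqrt(229063) ≈ 3.3392e+5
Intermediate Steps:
d = -8
O(u) = 3 + u**2 (O(u) = u**2 + 3 = 3 + u**2)
f(c, C) = 8 (f(c, C) = -1*(-8) = 8)
n = sqrt(229063) (n = sqrt(8 + 229055) = sqrt(229063) ≈ 478.61)
V + n = 333439 + sqrt(229063)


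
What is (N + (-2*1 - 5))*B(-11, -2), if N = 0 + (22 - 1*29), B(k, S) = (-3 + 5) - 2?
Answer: 0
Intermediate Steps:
B(k, S) = 0 (B(k, S) = 2 - 2 = 0)
N = -7 (N = 0 + (22 - 29) = 0 - 7 = -7)
(N + (-2*1 - 5))*B(-11, -2) = (-7 + (-2*1 - 5))*0 = (-7 + (-2 - 5))*0 = (-7 - 7)*0 = -14*0 = 0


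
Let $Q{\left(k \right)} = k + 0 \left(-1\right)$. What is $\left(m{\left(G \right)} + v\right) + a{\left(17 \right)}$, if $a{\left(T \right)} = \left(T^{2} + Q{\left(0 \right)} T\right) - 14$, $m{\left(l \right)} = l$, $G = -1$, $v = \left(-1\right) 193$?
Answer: $81$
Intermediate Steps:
$v = -193$
$Q{\left(k \right)} = k$ ($Q{\left(k \right)} = k + 0 = k$)
$a{\left(T \right)} = -14 + T^{2}$ ($a{\left(T \right)} = \left(T^{2} + 0 T\right) - 14 = \left(T^{2} + 0\right) - 14 = T^{2} - 14 = -14 + T^{2}$)
$\left(m{\left(G \right)} + v\right) + a{\left(17 \right)} = \left(-1 - 193\right) - \left(14 - 17^{2}\right) = -194 + \left(-14 + 289\right) = -194 + 275 = 81$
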